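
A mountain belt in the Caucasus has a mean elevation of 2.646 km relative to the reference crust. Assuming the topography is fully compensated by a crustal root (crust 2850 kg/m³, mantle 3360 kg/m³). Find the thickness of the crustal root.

14.8 km

Equating mass per unit area of the two columns: the weight of the topography is balanced by the buoyancy of the root, ρ_c h = (ρ_m − ρ_c) r.
r = h · ρ_c / (ρ_m − ρ_c) = 2.646 km × 2850 / (3360 − 2850) = 14.8 km.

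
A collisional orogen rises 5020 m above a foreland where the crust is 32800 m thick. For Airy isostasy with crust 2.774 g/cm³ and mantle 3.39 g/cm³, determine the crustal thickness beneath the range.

60400 m

Root depth r = h ρ_c / (ρ_m − ρ_c) = 5020 m × 2.774 / 0.616 = 22610 m.
Total thickness = T + h + r = 32800 m + 5020 m + 22610 m = 60400 m.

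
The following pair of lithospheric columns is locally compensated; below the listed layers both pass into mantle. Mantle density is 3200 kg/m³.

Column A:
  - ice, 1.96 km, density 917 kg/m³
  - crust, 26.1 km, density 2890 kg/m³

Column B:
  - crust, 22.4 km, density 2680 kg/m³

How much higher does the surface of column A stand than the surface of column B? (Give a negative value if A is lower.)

0.287 km

For any compensation level in the mantle, the mantle terms cancel and isostasy reduces to e = (Σt_A − Σt_B) − (Σ(ρt)_A − Σ(ρt)_B) / ρ_m.
Σt_A = 28.06 km; Σt_B = 22.4 km; Σ(ρt)_A = 77226.32; Σ(ρt)_B = 60032 (in km·kg/m³).
e = (28.06 − 22.4) − (77226.32 − 60032) / 3200 = 0.287 km.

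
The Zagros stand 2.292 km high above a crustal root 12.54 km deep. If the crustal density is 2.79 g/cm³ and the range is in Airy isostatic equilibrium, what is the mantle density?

Airy balance: ρ_c h = (ρ_m − ρ_c) r → ρ_m = ρ_c (1 + h/r).
ρ_m = 2.79 × (1 + 2.292 km/12.54 km) = 3.3 g/cm³.

3.3 g/cm³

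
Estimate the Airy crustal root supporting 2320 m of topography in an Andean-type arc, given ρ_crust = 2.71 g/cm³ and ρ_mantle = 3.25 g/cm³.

11600 m

Balancing pressure at the compensation depth: the weight of the topography is balanced by the buoyancy of the root, ρ_c h = (ρ_m − ρ_c) r.
r = h · ρ_c / (ρ_m − ρ_c) = 2320 m × 2.71 / (3.25 − 2.71) = 11600 m.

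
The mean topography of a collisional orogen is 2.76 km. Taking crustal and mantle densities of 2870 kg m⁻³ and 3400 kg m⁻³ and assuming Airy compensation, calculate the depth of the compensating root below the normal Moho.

14.9 km

Isostatic balance requires: the weight of the topography is balanced by the buoyancy of the root, ρ_c h = (ρ_m − ρ_c) r.
r = h · ρ_c / (ρ_m − ρ_c) = 2.76 km × 2870 / (3400 − 2870) = 14.9 km.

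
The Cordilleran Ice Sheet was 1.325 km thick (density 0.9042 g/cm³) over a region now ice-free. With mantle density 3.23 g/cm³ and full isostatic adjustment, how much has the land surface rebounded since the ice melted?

Removing the load lets mantle flow back in; uplift u satisfies ρ_ice t = ρ_m u.
u = t ρ_ice/ρ_m = 1.325 km × 0.9042/3.23 = 0.371 km.

0.371 km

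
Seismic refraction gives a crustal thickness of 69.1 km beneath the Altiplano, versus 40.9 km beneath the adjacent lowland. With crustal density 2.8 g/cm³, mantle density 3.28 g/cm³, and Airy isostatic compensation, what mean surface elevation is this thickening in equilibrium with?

4.13 km

Excess crust Δ = 69.1 km − 40.9 km = 28.2 km, split between elevation h and root r with h + r = Δ.
Airy balance ρ_c h = (ρ_m − ρ_c) r gives r = h ρ_c/(ρ_m − ρ_c), so h (1 + ρ_c/(ρ_m − ρ_c)) = Δ, i.e. h = Δ (ρ_m − ρ_c)/ρ_m.
h = 28.2 km × 0.48/3.28 = 4.13 km.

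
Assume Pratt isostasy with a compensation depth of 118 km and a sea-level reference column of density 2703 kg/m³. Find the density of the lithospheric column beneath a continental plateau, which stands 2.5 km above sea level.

2650 kg/m³

Pratt balance: ρ_ref D = ρ (D + h).
ρ = ρ_ref D/(D + h) = 2703 × 118 km/(118 km + 2.5 km) = 2650 kg/m³.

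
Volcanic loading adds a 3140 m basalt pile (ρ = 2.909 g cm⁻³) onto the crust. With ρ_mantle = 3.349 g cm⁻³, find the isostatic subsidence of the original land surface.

2730 m

Subaerial loading: s = t ρ_load / ρ_m.
s = 3140 m × 2.909/3.349 = 2730 m.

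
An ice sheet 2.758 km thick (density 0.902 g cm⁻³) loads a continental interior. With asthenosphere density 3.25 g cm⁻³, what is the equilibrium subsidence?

0.765 km

In Airy isostatic equilibrium: the ice load ρ_ice t is balanced by mantle displaced below, ρ_m s.
s = t ρ_ice / ρ_m = 2.758 km × 0.902/3.25 = 0.765 km.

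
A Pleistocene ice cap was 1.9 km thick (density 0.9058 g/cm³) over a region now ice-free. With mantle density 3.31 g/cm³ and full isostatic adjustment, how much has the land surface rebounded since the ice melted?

Removing the load lets mantle flow back in; uplift u satisfies ρ_ice t = ρ_m u.
u = t ρ_ice/ρ_m = 1.9 km × 0.9058/3.31 = 0.52 km.

0.52 km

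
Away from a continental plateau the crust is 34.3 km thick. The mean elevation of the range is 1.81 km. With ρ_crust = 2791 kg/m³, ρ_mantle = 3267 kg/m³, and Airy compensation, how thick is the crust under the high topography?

46.7 km

Root depth r = h ρ_c / (ρ_m − ρ_c) = 1.81 km × 2791 / 476 = 10.61 km.
Total thickness = T + h + r = 34.3 km + 1.81 km + 10.61 km = 46.7 km.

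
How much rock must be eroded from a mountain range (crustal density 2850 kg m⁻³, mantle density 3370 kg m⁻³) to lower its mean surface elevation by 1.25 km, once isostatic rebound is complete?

8.1 km

Net drop Δ = e − u = e − e ρ_c/ρ_m = e (ρ_m − ρ_c)/ρ_m.
e = Δ ρ_m/(ρ_m − ρ_c) = 1.25 km × 3370/520 = 8.1 km.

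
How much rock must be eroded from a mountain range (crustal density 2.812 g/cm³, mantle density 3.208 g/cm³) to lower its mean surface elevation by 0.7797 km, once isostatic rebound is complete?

6.32 km

Net drop Δ = e − u = e − e ρ_c/ρ_m = e (ρ_m − ρ_c)/ρ_m.
e = Δ ρ_m/(ρ_m − ρ_c) = 0.7797 km × 3.208/0.396 = 6.32 km.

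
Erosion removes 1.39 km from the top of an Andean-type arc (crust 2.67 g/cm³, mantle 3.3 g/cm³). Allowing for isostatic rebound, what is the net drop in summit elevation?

Rebound u = e ρ_c/ρ_m = 1.39 km × 2.67/3.3 = 1.125 km.
Net surface drop = e − u = 1.39 km − 1.125 km = e (ρ_m − ρ_c)/ρ_m = 0.265 km.

0.265 km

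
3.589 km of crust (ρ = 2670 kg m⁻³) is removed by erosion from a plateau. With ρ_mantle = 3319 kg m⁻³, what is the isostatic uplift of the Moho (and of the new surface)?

Unloading: uplift u = e ρ_c/ρ_m = 3.589 km × 2670/3319 = 2.89 km.

2.89 km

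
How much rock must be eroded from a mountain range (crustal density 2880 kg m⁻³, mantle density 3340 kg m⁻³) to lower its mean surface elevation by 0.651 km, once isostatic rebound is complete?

4.73 km

Net drop Δ = e − u = e − e ρ_c/ρ_m = e (ρ_m − ρ_c)/ρ_m.
e = Δ ρ_m/(ρ_m − ρ_c) = 0.651 km × 3340/460 = 4.73 km.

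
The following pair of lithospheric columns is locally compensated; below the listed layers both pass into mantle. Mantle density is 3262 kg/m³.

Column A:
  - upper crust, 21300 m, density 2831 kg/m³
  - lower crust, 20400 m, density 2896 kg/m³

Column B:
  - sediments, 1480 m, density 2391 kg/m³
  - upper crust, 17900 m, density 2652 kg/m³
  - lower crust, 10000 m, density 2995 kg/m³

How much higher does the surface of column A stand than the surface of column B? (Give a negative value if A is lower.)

542 m

For any compensation level in the mantle, the mantle terms cancel and isostasy reduces to e = (Σt_A − Σt_B) − (Σ(ρt)_A − Σ(ρt)_B) / ρ_m.
Σt_A = 41700 m; Σt_B = 29380 m; Σ(ρt)_A = 119378700; Σ(ρt)_B = 80959480 (in m·kg/m³).
e = (41700 − 29380) − (119378700 − 80959480) / 3262 = 542 m.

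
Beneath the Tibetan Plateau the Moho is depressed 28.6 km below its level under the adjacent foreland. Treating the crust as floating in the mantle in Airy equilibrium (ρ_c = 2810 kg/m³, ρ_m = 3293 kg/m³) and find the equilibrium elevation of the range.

For local isostatic compensation: ρ_c h = (ρ_m − ρ_c) r.
h = r (ρ_m − ρ_c) / ρ_c = 28.6 km × (3293 − 2810) / 2810 = 4.92 km.

4.92 km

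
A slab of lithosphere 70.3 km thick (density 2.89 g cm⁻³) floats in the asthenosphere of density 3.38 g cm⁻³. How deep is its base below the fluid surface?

60.1 km

Draft d = t ρ_obj/ρ_fluid = 70.3 km × 2.89/3.38 = 60.1 km.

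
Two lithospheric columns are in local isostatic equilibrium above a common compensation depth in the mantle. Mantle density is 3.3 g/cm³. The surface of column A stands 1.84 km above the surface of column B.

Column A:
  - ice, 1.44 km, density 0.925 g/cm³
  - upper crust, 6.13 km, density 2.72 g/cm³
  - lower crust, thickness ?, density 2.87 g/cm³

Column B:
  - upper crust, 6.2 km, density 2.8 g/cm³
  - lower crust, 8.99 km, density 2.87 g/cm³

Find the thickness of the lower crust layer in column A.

Take the compensation level at the base of the deeper column (depth z_c below the surface of column A) and equate Σ ρ_i t_i down to z_c; mantle fills any gap and the z_c terms cancel.
Column A: 1.44×0.925 + 6.13×2.72 + x×2.87 + (z_c − 7.57 − x)×3.3
Column B: 1.84×0 + 6.2×2.8 + 8.99×2.87 + (z_c − 1.84 − 15.19)×3.3
The z_c×3.3 term appears on both sides and cancels. Collect the known terms of each column as K = Σ(ρt)_known − 3.3 × (depth of known layers): K_A = 18.0056 − 3.3×7.57 = −6.9754; K_B = 43.1613 − 3.3×(1.84 + 15.19) = −13.0377.
Balance: K_A − x×(3.3 − 2.87) = K_B, so x = (K_A − K_B)/(3.3 − 2.87) = 6.0623/0.43 = 14.1 km.

14.1 km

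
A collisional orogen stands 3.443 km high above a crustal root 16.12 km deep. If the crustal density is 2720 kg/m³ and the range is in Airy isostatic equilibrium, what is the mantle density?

Airy balance: ρ_c h = (ρ_m − ρ_c) r → ρ_m = ρ_c (1 + h/r).
ρ_m = 2720 × (1 + 3.443 km/16.12 km) = 3300 kg/m³.

3300 kg/m³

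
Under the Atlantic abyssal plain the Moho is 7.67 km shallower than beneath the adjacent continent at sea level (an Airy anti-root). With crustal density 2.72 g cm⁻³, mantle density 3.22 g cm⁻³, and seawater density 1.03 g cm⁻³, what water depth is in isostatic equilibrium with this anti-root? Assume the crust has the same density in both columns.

Replacing a thickness d of crust by seawater at the top must be balanced by replacing crust with mantle at the base: d (ρ_c − ρ_w) = a (ρ_m − ρ_c).
d = a (ρ_m − ρ_c)/(ρ_c − ρ_w) = 7.67 km × 0.5/1.69 = 2.27 km.

2.27 km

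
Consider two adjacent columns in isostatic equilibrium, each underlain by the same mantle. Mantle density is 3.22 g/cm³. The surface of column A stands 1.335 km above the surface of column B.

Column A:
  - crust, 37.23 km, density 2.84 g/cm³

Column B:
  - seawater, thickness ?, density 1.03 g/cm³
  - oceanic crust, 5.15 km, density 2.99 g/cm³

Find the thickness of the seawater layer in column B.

3.96 km

Take the compensation level at the base of the deeper column (depth z_c below the surface of column A) and equate Σ ρ_i t_i down to z_c; mantle fills any gap and the z_c terms cancel.
Column A: 37.23×2.84 + (z_c − 37.23)×3.22
Column B: 1.335×0 + x×1.03 + 5.15×2.99 + (z_c − 1.335 − 5.15 − x)×3.22
The z_c×3.22 term appears on both sides and cancels. Collect the known terms of each column as K = Σ(ρt)_known − 3.22 × (depth of known layers): K_A = 105.7332 − 3.22×37.23 = −14.1474; K_B = 15.3985 − 3.22×(1.335 + 5.15) = −5.4832.
Balance: K_A = K_B − x×(3.22 − 1.03), so x = (K_B − K_A)/(3.22 − 1.03) = 8.6642/2.19 = 3.96 km.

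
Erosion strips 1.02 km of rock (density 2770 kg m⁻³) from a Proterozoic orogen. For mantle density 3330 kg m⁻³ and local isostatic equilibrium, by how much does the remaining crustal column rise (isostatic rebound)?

0.848 km

Unloading: uplift u = e ρ_c/ρ_m = 1.02 km × 2770/3330 = 0.848 km.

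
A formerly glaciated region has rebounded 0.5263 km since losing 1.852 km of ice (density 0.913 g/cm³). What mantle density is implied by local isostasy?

3.21 g/cm³

ρ_m = ρ_ice t / u = 0.913 × 1.852 km/0.5263 km = 3.21 g/cm³.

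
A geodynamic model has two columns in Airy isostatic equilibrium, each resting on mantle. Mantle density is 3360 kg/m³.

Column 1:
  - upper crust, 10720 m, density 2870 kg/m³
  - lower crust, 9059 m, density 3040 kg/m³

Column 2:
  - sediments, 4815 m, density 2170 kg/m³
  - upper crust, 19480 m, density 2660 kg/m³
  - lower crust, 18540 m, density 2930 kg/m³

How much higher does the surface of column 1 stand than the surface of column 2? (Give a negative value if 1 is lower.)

For any compensation level in the mantle, the mantle terms cancel and isostasy reduces to e = (Σt_1 − Σt_2) − (Σ(ρt)_1 − Σ(ρt)_2) / ρ_m.
Σt_1 = 19779 m; Σt_2 = 42835 m; Σ(ρt)_1 = 58305760; Σ(ρt)_2 = 116587550 (in m·kg/m³).
e = (19779 − 42835) − (58305760 − 116587550) / 3360 = −5710 m.

−5710 m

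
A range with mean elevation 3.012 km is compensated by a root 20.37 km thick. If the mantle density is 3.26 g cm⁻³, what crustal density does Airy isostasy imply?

2.84 g cm⁻³

ρ_c h = (ρ_m − ρ_c) r → ρ_c (h + r) = ρ_m r → ρ_c = ρ_m r / (h + r).
ρ_c = 3.26 × 20.37 km / (3.012 km + 20.37 km) = 2.84 g cm⁻³.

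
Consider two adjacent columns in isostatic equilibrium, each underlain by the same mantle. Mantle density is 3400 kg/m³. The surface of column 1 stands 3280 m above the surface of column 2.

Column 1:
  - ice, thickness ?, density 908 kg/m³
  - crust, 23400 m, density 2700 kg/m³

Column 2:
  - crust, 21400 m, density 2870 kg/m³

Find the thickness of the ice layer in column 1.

Take the compensation level at the base of the deeper column (depth z_c below the surface of column 1) and equate Σ ρ_i t_i down to z_c; mantle fills any gap and the z_c terms cancel.
Column 1: x×908 + 23400×2700 + (z_c − 23400 − x)×3400
Column 2: 3280×0 + 21400×2870 + (z_c − 3280 − 21400)×3400
The z_c×3400 term appears on both sides and cancels. Collect the known terms of each column as K = Σ(ρt)_known − 3400 × (depth of known layers): K_1 = 63180000 − 3400×23400 = −16380000; K_2 = 61418000 − 3400×(3280 + 21400) = −22494000.
Balance: K_1 − x×(3400 − 908) = K_2, so x = (K_1 − K_2)/(3400 − 908) = 6114000/2492 = 2450 m.

2450 m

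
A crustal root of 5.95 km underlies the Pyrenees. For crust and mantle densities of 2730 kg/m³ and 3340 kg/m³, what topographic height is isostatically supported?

For local isostatic compensation: ρ_c h = (ρ_m − ρ_c) r.
h = r (ρ_m − ρ_c) / ρ_c = 5.95 km × (3340 − 2730) / 2730 = 1.33 km.

1.33 km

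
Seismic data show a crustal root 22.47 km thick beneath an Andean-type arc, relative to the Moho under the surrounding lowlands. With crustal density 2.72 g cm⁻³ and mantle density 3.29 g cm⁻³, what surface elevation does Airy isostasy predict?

For local isostatic compensation: ρ_c h = (ρ_m − ρ_c) r.
h = r (ρ_m − ρ_c) / ρ_c = 22.47 km × (3.29 − 2.72) / 2.72 = 4.71 km.

4.71 km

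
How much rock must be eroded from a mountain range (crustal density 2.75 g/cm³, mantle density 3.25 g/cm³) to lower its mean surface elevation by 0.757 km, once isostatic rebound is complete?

Net drop Δ = e − u = e − e ρ_c/ρ_m = e (ρ_m − ρ_c)/ρ_m.
e = Δ ρ_m/(ρ_m − ρ_c) = 0.757 km × 3.25/0.5 = 4.92 km.

4.92 km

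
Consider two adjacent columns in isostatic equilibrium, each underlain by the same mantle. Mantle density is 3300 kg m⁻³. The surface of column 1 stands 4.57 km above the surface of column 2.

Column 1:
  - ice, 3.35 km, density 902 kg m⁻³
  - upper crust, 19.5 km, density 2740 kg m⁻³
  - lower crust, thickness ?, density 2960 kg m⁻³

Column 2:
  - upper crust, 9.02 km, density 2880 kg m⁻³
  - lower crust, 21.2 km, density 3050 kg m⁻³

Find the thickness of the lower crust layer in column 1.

15.3 km

Take the compensation level at the base of the deeper column (depth z_c below the surface of column 1) and equate Σ ρ_i t_i down to z_c; mantle fills any gap and the z_c terms cancel.
Column 1: 3.35×902 + 19.5×2740 + x×2960 + (z_c − 22.85 − x)×3300
Column 2: 4.57×0 + 9.02×2880 + 21.2×3050 + (z_c − 4.57 − 30.22)×3300
The z_c×3300 term appears on both sides and cancels. Collect the known terms of each column as K = Σ(ρt)_known − 3300 × (depth of known layers): K_1 = 56451.7 − 3300×22.85 = −18953.3; K_2 = 90637.6 − 3300×(4.57 + 30.22) = −24169.4.
Balance: K_1 − x×(3300 − 2960) = K_2, so x = (K_1 − K_2)/(3300 − 2960) = 5216.1/340 = 15.3 km.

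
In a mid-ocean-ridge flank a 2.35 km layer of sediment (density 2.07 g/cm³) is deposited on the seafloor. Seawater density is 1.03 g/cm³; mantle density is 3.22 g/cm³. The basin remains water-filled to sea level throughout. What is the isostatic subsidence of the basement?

Submarine loading: the sediment displaces seawater, and the subsidence is in turn flooded, so s (ρ_m − ρ_w) = t (ρ_sed − ρ_w).
s = 2.35 km × (2.07 − 1.03) / (3.22 − 1.03) = 1.12 km.

1.12 km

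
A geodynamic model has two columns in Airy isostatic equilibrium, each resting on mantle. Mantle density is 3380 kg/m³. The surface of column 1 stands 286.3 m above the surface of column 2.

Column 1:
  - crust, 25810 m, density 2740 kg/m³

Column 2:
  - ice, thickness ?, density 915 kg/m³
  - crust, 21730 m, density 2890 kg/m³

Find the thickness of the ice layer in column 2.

1990 m

Take the compensation level at the base of the deeper column (depth z_c below the surface of column 1) and equate Σ ρ_i t_i down to z_c; mantle fills any gap and the z_c terms cancel.
Column 1: 25810×2740 + (z_c − 25810)×3380
Column 2: 286.3×0 + x×915 + 21730×2890 + (z_c − 286.3 − 21730 − x)×3380
The z_c×3380 term appears on both sides and cancels. Collect the known terms of each column as K = Σ(ρt)_known − 3380 × (depth of known layers): K_1 = 70719400 − 3380×25810 = −16518400; K_2 = 62799700 − 3380×(286.3 + 21730) = −11615394.
Balance: K_1 = K_2 − x×(3380 − 915), so x = (K_2 − K_1)/(3380 − 915) = 4903010/2465 = 1990 m.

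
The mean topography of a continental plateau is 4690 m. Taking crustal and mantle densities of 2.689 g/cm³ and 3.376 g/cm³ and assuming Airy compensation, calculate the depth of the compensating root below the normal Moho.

18400 m

For local isostatic compensation: the weight of the topography is balanced by the buoyancy of the root, ρ_c h = (ρ_m − ρ_c) r.
r = h · ρ_c / (ρ_m − ρ_c) = 4690 m × 2.689 / (3.376 − 2.689) = 18400 m.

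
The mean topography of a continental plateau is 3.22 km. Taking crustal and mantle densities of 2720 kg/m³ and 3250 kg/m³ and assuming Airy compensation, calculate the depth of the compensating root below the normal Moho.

16.5 km

Equating mass per unit area of the two columns: the weight of the topography is balanced by the buoyancy of the root, ρ_c h = (ρ_m − ρ_c) r.
r = h · ρ_c / (ρ_m − ρ_c) = 3.22 km × 2720 / (3250 − 2720) = 16.5 km.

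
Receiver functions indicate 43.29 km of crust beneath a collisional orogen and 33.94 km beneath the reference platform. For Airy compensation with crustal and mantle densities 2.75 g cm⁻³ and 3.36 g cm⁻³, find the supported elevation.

Excess crust Δ = 43.29 km − 33.94 km = 9.35 km, split between elevation h and root r with h + r = Δ.
Airy balance ρ_c h = (ρ_m − ρ_c) r gives r = h ρ_c/(ρ_m − ρ_c), so h (1 + ρ_c/(ρ_m − ρ_c)) = Δ, i.e. h = Δ (ρ_m − ρ_c)/ρ_m.
h = 9.35 km × 0.61/3.36 = 1.7 km.

1.7 km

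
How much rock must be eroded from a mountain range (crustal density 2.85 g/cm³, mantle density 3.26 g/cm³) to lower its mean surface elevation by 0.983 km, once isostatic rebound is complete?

7.82 km

Net drop Δ = e − u = e − e ρ_c/ρ_m = e (ρ_m − ρ_c)/ρ_m.
e = Δ ρ_m/(ρ_m − ρ_c) = 0.983 km × 3.26/0.41 = 7.82 km.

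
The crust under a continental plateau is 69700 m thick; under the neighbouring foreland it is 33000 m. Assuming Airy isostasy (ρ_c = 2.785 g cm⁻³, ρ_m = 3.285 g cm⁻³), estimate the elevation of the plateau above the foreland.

Excess crust Δ = 69700 m − 33000 m = 36700 m, split between elevation h and root r with h + r = Δ.
Airy balance ρ_c h = (ρ_m − ρ_c) r gives r = h ρ_c/(ρ_m − ρ_c), so h (1 + ρ_c/(ρ_m − ρ_c)) = Δ, i.e. h = Δ (ρ_m − ρ_c)/ρ_m.
h = 36700 m × 0.5/3.285 = 5590 m.

5590 m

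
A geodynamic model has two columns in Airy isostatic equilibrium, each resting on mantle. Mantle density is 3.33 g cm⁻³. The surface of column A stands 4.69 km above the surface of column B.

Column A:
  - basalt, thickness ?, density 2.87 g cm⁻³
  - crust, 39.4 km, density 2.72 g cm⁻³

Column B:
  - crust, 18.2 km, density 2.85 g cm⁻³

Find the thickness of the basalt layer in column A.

0.695 km

Take the compensation level at the base of the deeper column (depth z_c below the surface of column A) and equate Σ ρ_i t_i down to z_c; mantle fills any gap and the z_c terms cancel.
Column A: x×2.87 + 39.4×2.72 + (z_c − 39.4 − x)×3.33
Column B: 4.69×0 + 18.2×2.85 + (z_c − 4.69 − 18.2)×3.33
The z_c×3.33 term appears on both sides and cancels. Collect the known terms of each column as K = Σ(ρt)_known − 3.33 × (depth of known layers): K_A = 107.168 − 3.33×39.4 = −24.034; K_B = 51.87 − 3.33×(4.69 + 18.2) = −24.3537.
Balance: K_A − x×(3.33 − 2.87) = K_B, so x = (K_A − K_B)/(3.33 − 2.87) = 0.3197/0.46 = 0.695 km.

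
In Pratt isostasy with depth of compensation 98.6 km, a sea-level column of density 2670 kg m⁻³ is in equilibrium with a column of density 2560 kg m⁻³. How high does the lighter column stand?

ρ_ref D = ρ (D + h) → h = D (ρ_ref − ρ)/ρ.
h = 98.6 km × (2670 − 2560)/2560 = 4.24 km.

4.24 km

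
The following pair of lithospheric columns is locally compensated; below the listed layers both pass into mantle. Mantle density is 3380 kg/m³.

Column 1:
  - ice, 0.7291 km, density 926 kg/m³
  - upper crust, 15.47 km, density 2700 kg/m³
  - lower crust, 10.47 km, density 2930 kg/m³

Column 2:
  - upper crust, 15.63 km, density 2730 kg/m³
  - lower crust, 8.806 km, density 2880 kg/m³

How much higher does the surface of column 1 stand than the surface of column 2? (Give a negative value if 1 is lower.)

For any compensation level in the mantle, the mantle terms cancel and isostasy reduces to e = (Σt_1 − Σt_2) − (Σ(ρt)_1 − Σ(ρt)_2) / ρ_m.
Σt_1 = 26.6691 km; Σt_2 = 24.436 km; Σ(ρt)_1 = 73121.2466; Σ(ρt)_2 = 68031.18 (in km·kg/m³).
e = (26.6691 − 24.436) − (73121.2466 − 68031.18) / 3380 = 0.727 km.

0.727 km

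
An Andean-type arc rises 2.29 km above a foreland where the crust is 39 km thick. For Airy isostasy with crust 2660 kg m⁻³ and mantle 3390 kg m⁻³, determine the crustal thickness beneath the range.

49.6 km

Root depth r = h ρ_c / (ρ_m − ρ_c) = 2.29 km × 2660 / 730 = 8.344 km.
Total thickness = T + h + r = 39 km + 2.29 km + 8.344 km = 49.6 km.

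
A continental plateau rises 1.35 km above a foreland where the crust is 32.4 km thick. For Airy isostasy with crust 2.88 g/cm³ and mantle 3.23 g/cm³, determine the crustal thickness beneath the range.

44.9 km

Root depth r = h ρ_c / (ρ_m − ρ_c) = 1.35 km × 2.88 / 0.35 = 11.11 km.
Total thickness = T + h + r = 32.4 km + 1.35 km + 11.11 km = 44.9 km.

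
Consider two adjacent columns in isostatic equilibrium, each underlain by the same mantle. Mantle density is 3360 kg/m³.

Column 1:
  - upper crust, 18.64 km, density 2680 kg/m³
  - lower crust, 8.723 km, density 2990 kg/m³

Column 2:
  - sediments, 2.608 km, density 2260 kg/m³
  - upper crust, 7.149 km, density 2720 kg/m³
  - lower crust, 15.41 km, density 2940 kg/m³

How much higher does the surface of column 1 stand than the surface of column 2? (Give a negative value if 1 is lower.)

For any compensation level in the mantle, the mantle terms cancel and isostasy reduces to e = (Σt_1 − Σt_2) − (Σ(ρt)_1 − Σ(ρt)_2) / ρ_m.
Σt_1 = 27.363 km; Σt_2 = 25.167 km; Σ(ρt)_1 = 76036.97; Σ(ρt)_2 = 70644.76 (in km·kg/m³).
e = (27.363 − 25.167) − (76036.97 − 70644.76) / 3360 = 0.591 km.

0.591 km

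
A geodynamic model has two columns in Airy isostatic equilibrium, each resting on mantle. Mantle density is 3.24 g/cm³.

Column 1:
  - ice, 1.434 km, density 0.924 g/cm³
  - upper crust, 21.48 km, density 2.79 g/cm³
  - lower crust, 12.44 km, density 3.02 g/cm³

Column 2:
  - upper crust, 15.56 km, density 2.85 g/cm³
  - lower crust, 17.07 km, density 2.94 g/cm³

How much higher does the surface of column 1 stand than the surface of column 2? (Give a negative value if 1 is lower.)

1.4 km

For any compensation level in the mantle, the mantle terms cancel and isostasy reduces to e = (Σt_1 − Σt_2) − (Σ(ρt)_1 − Σ(ρt)_2) / ρ_m.
Σt_1 = 35.354 km; Σt_2 = 32.63 km; Σ(ρt)_1 = 98.823016; Σ(ρt)_2 = 94.5318 (in km·g/cm³).
e = (35.354 − 32.63) − (98.823016 − 94.5318) / 3.24 = 1.4 km.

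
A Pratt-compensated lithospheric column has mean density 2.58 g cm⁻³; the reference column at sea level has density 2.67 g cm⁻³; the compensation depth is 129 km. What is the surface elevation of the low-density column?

4.5 km

ρ_ref D = ρ (D + h) → h = D (ρ_ref − ρ)/ρ.
h = 129 km × (2.67 − 2.58)/2.58 = 4.5 km.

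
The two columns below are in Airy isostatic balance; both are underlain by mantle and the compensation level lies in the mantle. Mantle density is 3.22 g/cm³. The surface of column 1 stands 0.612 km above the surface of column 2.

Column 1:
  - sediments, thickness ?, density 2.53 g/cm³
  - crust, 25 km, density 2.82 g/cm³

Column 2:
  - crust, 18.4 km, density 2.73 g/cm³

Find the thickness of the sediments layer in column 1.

Take the compensation level at the base of the deeper column (depth z_c below the surface of column 1) and equate Σ ρ_i t_i down to z_c; mantle fills any gap and the z_c terms cancel.
Column 1: x×2.53 + 25×2.82 + (z_c − 25 − x)×3.22
Column 2: 0.612×0 + 18.4×2.73 + (z_c − 0.612 − 18.4)×3.22
The z_c×3.22 term appears on both sides and cancels. Collect the known terms of each column as K = Σ(ρt)_known − 3.22 × (depth of known layers): K_1 = 70.5 − 3.22×25 = −10; K_2 = 50.232 − 3.22×(0.612 + 18.4) = −10.98664.
Balance: K_1 − x×(3.22 − 2.53) = K_2, so x = (K_1 − K_2)/(3.22 − 2.53) = 0.98664/0.69 = 1.43 km.

1.43 km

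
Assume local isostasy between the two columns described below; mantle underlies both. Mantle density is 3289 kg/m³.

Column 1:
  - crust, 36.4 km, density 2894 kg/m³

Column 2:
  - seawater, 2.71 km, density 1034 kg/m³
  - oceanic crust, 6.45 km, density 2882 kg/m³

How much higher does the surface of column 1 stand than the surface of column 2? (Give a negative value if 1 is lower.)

For any compensation level in the mantle, the mantle terms cancel and isostasy reduces to e = (Σt_1 − Σt_2) − (Σ(ρt)_1 − Σ(ρt)_2) / ρ_m.
Σt_1 = 36.4 km; Σt_2 = 9.16 km; Σ(ρt)_1 = 105341.6; Σ(ρt)_2 = 21391.04 (in km·kg/m³).
e = (36.4 − 9.16) − (105341.6 − 21391.04) / 3289 = 1.72 km.

1.72 km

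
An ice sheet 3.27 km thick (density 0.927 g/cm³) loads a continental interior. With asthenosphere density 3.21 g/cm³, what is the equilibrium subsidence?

For local isostatic compensation: the ice load ρ_ice t is balanced by mantle displaced below, ρ_m s.
s = t ρ_ice / ρ_m = 3.27 km × 0.927/3.21 = 0.944 km.

0.944 km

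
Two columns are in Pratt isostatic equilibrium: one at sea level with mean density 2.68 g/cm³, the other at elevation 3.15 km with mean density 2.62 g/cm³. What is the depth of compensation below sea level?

138 km

ρ_ref D = ρ (D + h) → D (ρ_ref − ρ) = ρ h.
D = ρ h/(ρ_ref − ρ) = 2.62 × 3.15 km/(2.68 − 2.62) = 138 km.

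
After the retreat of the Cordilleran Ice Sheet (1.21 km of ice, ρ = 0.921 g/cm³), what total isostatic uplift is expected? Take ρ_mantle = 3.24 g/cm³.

0.344 km

Removing the load lets mantle flow back in; uplift u satisfies ρ_ice t = ρ_m u.
u = t ρ_ice/ρ_m = 1.21 km × 0.921/3.24 = 0.344 km.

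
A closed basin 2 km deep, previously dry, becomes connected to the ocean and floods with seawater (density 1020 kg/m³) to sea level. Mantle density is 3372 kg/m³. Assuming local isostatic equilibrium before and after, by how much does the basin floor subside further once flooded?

0.867 km

After flooding the water column is d + s deep. Its weight must equal the weight of mantle displaced by the extra subsidence s: (d + s) ρ_w = s ρ_m.
s = d ρ_w / (ρ_m − ρ_w) = 2 km × 1020/(3372 − 1020) = 0.867 km.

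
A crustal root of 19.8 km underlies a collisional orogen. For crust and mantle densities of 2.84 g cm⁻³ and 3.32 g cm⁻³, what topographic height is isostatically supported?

Isostatic balance requires: ρ_c h = (ρ_m − ρ_c) r.
h = r (ρ_m − ρ_c) / ρ_c = 19.8 km × (3.32 − 2.84) / 2.84 = 3.35 km.

3.35 km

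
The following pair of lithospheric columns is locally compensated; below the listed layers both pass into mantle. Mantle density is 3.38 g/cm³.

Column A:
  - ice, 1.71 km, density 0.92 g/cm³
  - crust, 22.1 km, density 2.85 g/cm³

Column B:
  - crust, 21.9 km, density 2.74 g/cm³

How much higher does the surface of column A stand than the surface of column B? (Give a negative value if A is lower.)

0.563 km

For any compensation level in the mantle, the mantle terms cancel and isostasy reduces to e = (Σt_A − Σt_B) − (Σ(ρt)_A − Σ(ρt)_B) / ρ_m.
Σt_A = 23.81 km; Σt_B = 21.9 km; Σ(ρt)_A = 64.5582; Σ(ρt)_B = 60.006 (in km·g/cm³).
e = (23.81 − 21.9) − (64.5582 − 60.006) / 3.38 = 0.563 km.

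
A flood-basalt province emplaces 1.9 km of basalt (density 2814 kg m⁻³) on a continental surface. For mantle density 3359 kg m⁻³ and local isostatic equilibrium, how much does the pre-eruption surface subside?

Subaerial loading: s = t ρ_load / ρ_m.
s = 1.9 km × 2814/3359 = 1.59 km.

1.59 km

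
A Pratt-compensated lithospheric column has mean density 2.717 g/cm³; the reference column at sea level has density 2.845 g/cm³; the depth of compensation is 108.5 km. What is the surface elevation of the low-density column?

5.11 km

ρ_ref D = ρ (D + h) → h = D (ρ_ref − ρ)/ρ.
h = 108.5 km × (2.845 − 2.717)/2.717 = 5.11 km.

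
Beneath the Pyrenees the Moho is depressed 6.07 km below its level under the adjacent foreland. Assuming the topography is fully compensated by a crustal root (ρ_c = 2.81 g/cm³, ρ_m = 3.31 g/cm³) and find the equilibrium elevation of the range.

1.08 km

In Airy isostatic equilibrium: ρ_c h = (ρ_m − ρ_c) r.
h = r (ρ_m − ρ_c) / ρ_c = 6.07 km × (3.31 − 2.81) / 2.81 = 1.08 km.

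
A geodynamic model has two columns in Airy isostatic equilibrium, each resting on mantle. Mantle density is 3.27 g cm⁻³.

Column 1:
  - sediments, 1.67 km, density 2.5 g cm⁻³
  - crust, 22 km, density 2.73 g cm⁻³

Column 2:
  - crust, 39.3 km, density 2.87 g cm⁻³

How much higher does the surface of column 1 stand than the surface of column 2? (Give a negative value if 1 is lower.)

−0.781 km

For any compensation level in the mantle, the mantle terms cancel and isostasy reduces to e = (Σt_1 − Σt_2) − (Σ(ρt)_1 − Σ(ρt)_2) / ρ_m.
Σt_1 = 23.67 km; Σt_2 = 39.3 km; Σ(ρt)_1 = 64.235; Σ(ρt)_2 = 112.791 (in km·g cm⁻³).
e = (23.67 − 39.3) − (64.235 − 112.791) / 3.27 = −0.781 km.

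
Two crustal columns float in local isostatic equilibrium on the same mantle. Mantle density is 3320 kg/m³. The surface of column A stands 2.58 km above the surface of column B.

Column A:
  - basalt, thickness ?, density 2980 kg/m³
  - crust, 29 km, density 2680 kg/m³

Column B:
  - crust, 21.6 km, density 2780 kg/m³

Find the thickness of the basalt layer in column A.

Take the compensation level at the base of the deeper column (depth z_c below the surface of column A) and equate Σ ρ_i t_i down to z_c; mantle fills any gap and the z_c terms cancel.
Column A: x×2980 + 29×2680 + (z_c − 29 − x)×3320
Column B: 2.58×0 + 21.6×2780 + (z_c − 2.58 − 21.6)×3320
The z_c×3320 term appears on both sides and cancels. Collect the known terms of each column as K = Σ(ρt)_known − 3320 × (depth of known layers): K_A = 77720 − 3320×29 = −18560; K_B = 60048 − 3320×(2.58 + 21.6) = −20229.6.
Balance: K_A − x×(3320 − 2980) = K_B, so x = (K_A − K_B)/(3320 − 2980) = 1669.6/340 = 4.91 km.

4.91 km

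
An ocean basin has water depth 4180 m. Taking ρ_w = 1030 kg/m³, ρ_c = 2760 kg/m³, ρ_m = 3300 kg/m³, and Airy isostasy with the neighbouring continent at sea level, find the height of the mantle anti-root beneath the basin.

13400 m

In Airy isostatic equilibrium: replacing crust with seawater at the top is compensated by replacing crust with mantle at the base: d (ρ_c − ρ_w) = a (ρ_m − ρ_c).
a = d (ρ_c − ρ_w)/(ρ_m − ρ_c) = 4180 m × 1730/540 = 13400 m.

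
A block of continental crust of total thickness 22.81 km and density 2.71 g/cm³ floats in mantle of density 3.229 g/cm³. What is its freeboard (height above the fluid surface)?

Floating equilibrium: submerged depth d = t ρ_obj/ρ_fluid = 22.81 km × 2.71/3.229 = 19.14 km.
Freeboard = t − d = 22.81 km − 19.14 km = 3.67 km.

3.67 km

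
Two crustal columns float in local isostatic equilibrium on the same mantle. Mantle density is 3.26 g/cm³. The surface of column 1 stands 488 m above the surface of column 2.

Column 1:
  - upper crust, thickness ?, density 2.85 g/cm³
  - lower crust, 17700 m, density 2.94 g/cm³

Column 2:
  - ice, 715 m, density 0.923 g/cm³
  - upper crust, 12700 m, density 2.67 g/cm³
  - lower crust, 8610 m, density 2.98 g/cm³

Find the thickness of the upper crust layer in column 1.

Take the compensation level at the base of the deeper column (depth z_c below the surface of column 1) and equate Σ ρ_i t_i down to z_c; mantle fills any gap and the z_c terms cancel.
Column 1: x×2.85 + 17700×2.94 + (z_c − 17700 − x)×3.26
Column 2: 488×0 + 715×0.923 + 12700×2.67 + 8610×2.98 + (z_c − 488 − 22025)×3.26
The z_c×3.26 term appears on both sides and cancels. Collect the known terms of each column as K = Σ(ρt)_known − 3.26 × (depth of known layers): K_1 = 52038 − 3.26×17700 = −5664; K_2 = 60226.745 − 3.26×(488 + 22025) = −13165.635.
Balance: K_1 − x×(3.26 − 2.85) = K_2, so x = (K_1 − K_2)/(3.26 − 2.85) = 7501.64/0.41 = 18300 m.

18300 m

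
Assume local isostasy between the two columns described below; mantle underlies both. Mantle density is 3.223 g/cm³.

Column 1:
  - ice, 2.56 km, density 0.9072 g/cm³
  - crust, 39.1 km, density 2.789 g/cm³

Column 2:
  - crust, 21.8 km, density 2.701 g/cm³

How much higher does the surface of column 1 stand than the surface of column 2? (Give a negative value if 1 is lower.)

3.57 km

For any compensation level in the mantle, the mantle terms cancel and isostasy reduces to e = (Σt_1 − Σt_2) − (Σ(ρt)_1 − Σ(ρt)_2) / ρ_m.
Σt_1 = 41.66 km; Σt_2 = 21.8 km; Σ(ρt)_1 = 111.372332; Σ(ρt)_2 = 58.8818 (in km·g/cm³).
e = (41.66 − 21.8) − (111.372332 − 58.8818) / 3.223 = 3.57 km.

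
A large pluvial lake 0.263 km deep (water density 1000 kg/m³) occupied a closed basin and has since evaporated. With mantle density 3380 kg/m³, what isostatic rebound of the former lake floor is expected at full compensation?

u = d ρ_w/ρ_m = 0.263 km × 1000/3380 = 0.0778 km.

0.0778 km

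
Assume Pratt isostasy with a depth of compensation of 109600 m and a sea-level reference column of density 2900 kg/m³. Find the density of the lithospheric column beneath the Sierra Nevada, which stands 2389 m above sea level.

Pratt balance: ρ_ref D = ρ (D + h).
ρ = ρ_ref D/(D + h) = 2900 × 109600 m/(109600 m + 2389 m) = 2840 kg/m³.

2840 kg/m³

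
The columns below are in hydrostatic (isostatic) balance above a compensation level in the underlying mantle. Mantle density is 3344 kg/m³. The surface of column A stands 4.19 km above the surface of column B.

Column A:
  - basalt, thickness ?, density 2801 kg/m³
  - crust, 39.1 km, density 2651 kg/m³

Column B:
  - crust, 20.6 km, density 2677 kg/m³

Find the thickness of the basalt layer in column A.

Take the compensation level at the base of the deeper column (depth z_c below the surface of column A) and equate Σ ρ_i t_i down to z_c; mantle fills any gap and the z_c terms cancel.
Column A: x×2801 + 39.1×2651 + (z_c − 39.1 − x)×3344
Column B: 4.19×0 + 20.6×2677 + (z_c − 4.19 − 20.6)×3344
The z_c×3344 term appears on both sides and cancels. Collect the known terms of each column as K = Σ(ρt)_known − 3344 × (depth of known layers): K_A = 103654.1 − 3344×39.1 = −27096.3; K_B = 55146.2 − 3344×(4.19 + 20.6) = −27751.56.
Balance: K_A − x×(3344 − 2801) = K_B, so x = (K_A − K_B)/(3344 − 2801) = 655.26/543 = 1.21 km.

1.21 km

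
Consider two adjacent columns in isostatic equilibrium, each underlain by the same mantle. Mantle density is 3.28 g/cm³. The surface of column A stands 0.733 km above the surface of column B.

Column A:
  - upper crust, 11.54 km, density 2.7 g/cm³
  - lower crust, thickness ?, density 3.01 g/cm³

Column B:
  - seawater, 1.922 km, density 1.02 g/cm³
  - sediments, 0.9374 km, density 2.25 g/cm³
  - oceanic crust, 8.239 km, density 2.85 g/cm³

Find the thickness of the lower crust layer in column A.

16.9 km

Take the compensation level at the base of the deeper column (depth z_c below the surface of column A) and equate Σ ρ_i t_i down to z_c; mantle fills any gap and the z_c terms cancel.
Column A: 11.54×2.7 + x×3.01 + (z_c − 11.54 − x)×3.28
Column B: 0.733×0 + 1.922×1.02 + 0.9374×2.25 + 8.239×2.85 + (z_c − 0.733 − 11.0984)×3.28
The z_c×3.28 term appears on both sides and cancels. Collect the known terms of each column as K = Σ(ρt)_known − 3.28 × (depth of known layers): K_A = 31.158 − 3.28×11.54 = −6.6932; K_B = 27.55074 − 3.28×(0.733 + 11.0984) = −11.256252.
Balance: K_A − x×(3.28 − 3.01) = K_B, so x = (K_A − K_B)/(3.28 − 3.01) = 4.56305/0.27 = 16.9 km.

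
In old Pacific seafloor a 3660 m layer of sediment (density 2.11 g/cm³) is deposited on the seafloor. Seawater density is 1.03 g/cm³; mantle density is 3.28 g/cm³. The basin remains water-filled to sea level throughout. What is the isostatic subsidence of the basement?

1760 m

Submarine loading: the sediment displaces seawater, and the subsidence is in turn flooded, so s (ρ_m − ρ_w) = t (ρ_sed − ρ_w).
s = 3660 m × (2.11 − 1.03) / (3.28 − 1.03) = 1760 m.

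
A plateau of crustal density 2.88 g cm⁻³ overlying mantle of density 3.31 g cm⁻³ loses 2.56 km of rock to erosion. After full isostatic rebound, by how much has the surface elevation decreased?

0.333 km

Rebound u = e ρ_c/ρ_m = 2.56 km × 2.88/3.31 = 2.227 km.
Net surface drop = e − u = 2.56 km − 2.227 km = e (ρ_m − ρ_c)/ρ_m = 0.333 km.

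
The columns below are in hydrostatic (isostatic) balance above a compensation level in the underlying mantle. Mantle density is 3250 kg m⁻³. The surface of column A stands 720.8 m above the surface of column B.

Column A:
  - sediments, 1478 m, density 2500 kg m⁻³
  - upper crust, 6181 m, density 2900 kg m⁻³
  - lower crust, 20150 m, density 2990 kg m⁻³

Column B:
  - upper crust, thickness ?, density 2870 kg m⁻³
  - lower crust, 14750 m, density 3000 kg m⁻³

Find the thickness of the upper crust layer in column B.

6530 m

Take the compensation level at the base of the deeper column (depth z_c below the surface of column A) and equate Σ ρ_i t_i down to z_c; mantle fills any gap and the z_c terms cancel.
Column A: 1478×2500 + 6181×2900 + 20150×2990 + (z_c − 27809)×3250
Column B: 720.8×0 + x×2870 + 14750×3000 + (z_c − 720.8 − 14750 − x)×3250
The z_c×3250 term appears on both sides and cancels. Collect the known terms of each column as K = Σ(ρt)_known − 3250 × (depth of known layers): K_A = 81868400 − 3250×27809 = −8510850; K_B = 44250000 − 3250×(720.8 + 14750) = −6030100.
Balance: K_A = K_B − x×(3250 − 2870), so x = (K_B − K_A)/(3250 − 2870) = 2480750/380 = 6530 m.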